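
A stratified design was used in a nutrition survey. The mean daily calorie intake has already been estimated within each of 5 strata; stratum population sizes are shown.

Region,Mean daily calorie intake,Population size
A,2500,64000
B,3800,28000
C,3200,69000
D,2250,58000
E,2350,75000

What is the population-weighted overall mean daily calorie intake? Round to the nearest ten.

2700

Σ Nₕ·x̄ₕ = 2500×64000 + 3800×28000 + 3200×69000 + 2250×58000 + 2350×75000
  = 160000000 + 106400000 + 220800000 + 130500000 + 176250000 = 793950000
Σ Nₕ = 64000 + 28000 + 69000 + 58000 + 75000 = 294000
Overall mean = 793950000 / 294000 = 2700.5102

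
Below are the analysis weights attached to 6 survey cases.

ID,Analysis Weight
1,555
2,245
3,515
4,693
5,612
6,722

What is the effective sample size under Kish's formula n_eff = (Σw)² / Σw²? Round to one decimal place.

Σ wᵢ = 555 + 245 + 515 + 693 + 612 + 722 = 3342
Σ wᵢ² = 308025 + 60025 + 265225 + 480249 + 374544 + 521284 = 2009352
n_eff = 3342² / 2009352 = 11168964 / 2009352 = 5.5584905

5.6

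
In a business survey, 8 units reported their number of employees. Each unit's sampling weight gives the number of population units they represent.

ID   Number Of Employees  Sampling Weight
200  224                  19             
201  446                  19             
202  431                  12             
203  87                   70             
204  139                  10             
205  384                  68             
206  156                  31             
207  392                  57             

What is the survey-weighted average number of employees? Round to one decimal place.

275.1

Weighted sum = 224×19 + 446×19 + 431×12 + 87×70 + 139×10 + 384×68 + 156×31 + 392×57
  = 4256 + 8474 + 5172 + 6090 + 1390 + 26112 + 4836 + 22344 = 78674
Sum of weights = 19 + 19 + 12 + 70 + 10 + 68 + 31 + 57 = 286
Weighted mean = 78674 / 286 = 275.08392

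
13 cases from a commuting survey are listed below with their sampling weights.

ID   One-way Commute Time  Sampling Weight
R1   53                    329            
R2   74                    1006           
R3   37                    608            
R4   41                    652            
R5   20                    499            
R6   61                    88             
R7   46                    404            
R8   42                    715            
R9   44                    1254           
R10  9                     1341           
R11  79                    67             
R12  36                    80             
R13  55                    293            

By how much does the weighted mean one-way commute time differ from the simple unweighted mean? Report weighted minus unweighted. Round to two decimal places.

Unweighted sum = 597
Unweighted mean = 597 / 13 = 45.923077
Weighted sum = 296604
Sum of weights = 7336
Weighted mean = 296604 / 7336 = 40.431298
Difference (weighted minus unweighted) = -5.4917792

-5.49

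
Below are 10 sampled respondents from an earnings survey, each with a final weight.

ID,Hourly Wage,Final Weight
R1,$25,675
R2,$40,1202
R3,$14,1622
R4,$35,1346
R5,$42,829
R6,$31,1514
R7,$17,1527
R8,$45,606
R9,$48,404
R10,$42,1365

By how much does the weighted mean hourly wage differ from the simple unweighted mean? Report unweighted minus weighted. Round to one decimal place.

2.7

Unweighted sum = 25 + 40 + 14 + 35 + 42 + 31 + 17 + 45 + 48 + 42 = 339
Unweighted mean = 339 / 10 = 33.9
Weighted sum = 25×675 + 40×1202 + 14×1622 + 35×1346 + 42×829 + 31×1514 + 17×1527 + 45×606 + 48×404 + 42×1365
  = 16875 + 48080 + 22708 + 47110 + 34818 + 46934 + 25959 + 27270 + 19392 + 57330 = 346476
Sum of weights = 11090
Weighted mean = 346476 / 11090 = 31.2422
Difference (unweighted minus weighted) = 2.6577998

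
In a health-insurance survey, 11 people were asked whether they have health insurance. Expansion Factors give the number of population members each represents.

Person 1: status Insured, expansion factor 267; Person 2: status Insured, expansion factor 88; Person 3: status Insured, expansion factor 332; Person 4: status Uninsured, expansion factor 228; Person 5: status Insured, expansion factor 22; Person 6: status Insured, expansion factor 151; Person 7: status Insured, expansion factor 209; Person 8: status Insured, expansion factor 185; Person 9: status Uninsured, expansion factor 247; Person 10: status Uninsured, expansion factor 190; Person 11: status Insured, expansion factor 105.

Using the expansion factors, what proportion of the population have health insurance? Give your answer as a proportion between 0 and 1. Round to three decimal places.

Sum of weights for 'Insured' = 267 + 88 + 332 + 22 + 151 + 209 + 185 + 105 = 1359
Total weight = 267 + 88 + 332 + 228 + 22 + 151 + 209 + 185 + 247 + 190 + 105 = 2024
Weighted proportion = 1359 / 2024 = 0.67144269

0.671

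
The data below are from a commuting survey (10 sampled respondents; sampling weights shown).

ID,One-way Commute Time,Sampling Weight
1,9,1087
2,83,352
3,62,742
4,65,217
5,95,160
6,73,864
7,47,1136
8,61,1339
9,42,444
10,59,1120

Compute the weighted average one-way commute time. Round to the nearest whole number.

53

Weighted sum = 9×1087 + 83×352 + 62×742 + 65×217 + 95×160 + 73×864 + 47×1136 + 61×1339 + 42×444 + 59×1120
  = 9783 + 29216 + 46004 + 14105 + 15200 + 63072 + 53392 + 81679 + 18648 + 66080 = 397179
Sum of weights = 1087 + 352 + 742 + 217 + 160 + 864 + 1136 + 1339 + 444 + 1120 = 7461
Weighted mean = 397179 / 7461 = 53.234017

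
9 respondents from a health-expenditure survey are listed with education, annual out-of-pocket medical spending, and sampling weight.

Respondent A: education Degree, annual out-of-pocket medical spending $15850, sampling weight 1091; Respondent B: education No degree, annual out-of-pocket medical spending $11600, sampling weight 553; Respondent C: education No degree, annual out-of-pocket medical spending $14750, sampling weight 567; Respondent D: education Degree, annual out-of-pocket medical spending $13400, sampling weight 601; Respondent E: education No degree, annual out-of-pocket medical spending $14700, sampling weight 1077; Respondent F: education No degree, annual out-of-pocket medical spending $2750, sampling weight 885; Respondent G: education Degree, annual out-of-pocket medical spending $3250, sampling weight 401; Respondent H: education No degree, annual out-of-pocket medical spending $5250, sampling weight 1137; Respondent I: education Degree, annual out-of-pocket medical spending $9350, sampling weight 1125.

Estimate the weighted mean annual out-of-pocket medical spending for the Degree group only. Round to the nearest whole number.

Degree rows: A, D, G, I
Weighted sum = 15850×1091 + 13400×601 + 3250×401 + 9350×1125
  = 37167750
Sum of weights = 1091 + 601 + 401 + 1125 = 3218
Weighted mean = 37167750 / 3218 = 11549.953

11550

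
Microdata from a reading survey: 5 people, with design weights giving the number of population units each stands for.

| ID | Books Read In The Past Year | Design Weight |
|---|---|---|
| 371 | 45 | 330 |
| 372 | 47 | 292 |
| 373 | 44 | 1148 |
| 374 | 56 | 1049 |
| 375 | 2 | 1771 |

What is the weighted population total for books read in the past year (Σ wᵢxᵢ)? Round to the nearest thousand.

Weighted total = 141372

141000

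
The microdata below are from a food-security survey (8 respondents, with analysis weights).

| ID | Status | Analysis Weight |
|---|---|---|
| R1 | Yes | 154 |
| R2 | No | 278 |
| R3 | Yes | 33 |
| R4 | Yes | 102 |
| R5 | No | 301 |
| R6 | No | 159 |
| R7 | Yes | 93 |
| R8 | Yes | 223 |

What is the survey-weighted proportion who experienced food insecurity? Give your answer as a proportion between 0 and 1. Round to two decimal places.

Sum of weights for 'Yes' = 154 + 33 + 102 + 93 + 223 = 605
Total weight = 154 + 278 + 33 + 102 + 301 + 159 + 93 + 223 = 1343
Weighted proportion = 605 / 1343 = 0.45048399

0.45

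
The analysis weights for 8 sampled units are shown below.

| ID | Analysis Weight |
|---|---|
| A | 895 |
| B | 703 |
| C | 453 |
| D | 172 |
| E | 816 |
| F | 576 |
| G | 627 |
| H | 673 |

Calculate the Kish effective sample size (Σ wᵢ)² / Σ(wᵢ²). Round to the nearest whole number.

7

Σ wᵢ = 895 + 703 + 453 + 172 + 816 + 576 + 627 + 673 = 4915
Σ wᵢ² = 801025 + 494209 + 205209 + 29584 + 665856 + 331776 + 393129 + 452929 = 3373717
n_eff = 4915² / 3373717 = 24157225 / 3373717 = 7.1604183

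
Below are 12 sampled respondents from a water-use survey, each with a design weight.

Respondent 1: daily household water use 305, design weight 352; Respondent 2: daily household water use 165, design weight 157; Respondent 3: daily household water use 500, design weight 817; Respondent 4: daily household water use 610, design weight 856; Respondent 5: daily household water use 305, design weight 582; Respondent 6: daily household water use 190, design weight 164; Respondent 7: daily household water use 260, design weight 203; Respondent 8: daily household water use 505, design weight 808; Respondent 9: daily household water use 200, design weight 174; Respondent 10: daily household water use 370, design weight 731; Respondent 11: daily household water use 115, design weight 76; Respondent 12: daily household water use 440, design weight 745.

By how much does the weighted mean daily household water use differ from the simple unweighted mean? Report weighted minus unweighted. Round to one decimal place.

88.9

Unweighted sum = 305 + 165 + 500 + 610 + 305 + 190 + 260 + 505 + 200 + 370 + 115 + 440 = 3965
Unweighted mean = 3965 / 12 = 330.41667
Weighted sum = 305×352 + 165×157 + 500×817 + 610×856 + 305×582 + 190×164 + 260×203 + 505×808 + 200×174 + 370×731 + 115×76 + 440×745
  = 107360 + 25905 + 408500 + 522160 + 177510 + 31160 + 52780 + 408040 + 34800 + 270470 + 8740 + 327800 = 2375225
Sum of weights = 5665
Weighted mean = 2375225 / 5665 = 419.28067
Difference (weighted minus unweighted) = 88.864004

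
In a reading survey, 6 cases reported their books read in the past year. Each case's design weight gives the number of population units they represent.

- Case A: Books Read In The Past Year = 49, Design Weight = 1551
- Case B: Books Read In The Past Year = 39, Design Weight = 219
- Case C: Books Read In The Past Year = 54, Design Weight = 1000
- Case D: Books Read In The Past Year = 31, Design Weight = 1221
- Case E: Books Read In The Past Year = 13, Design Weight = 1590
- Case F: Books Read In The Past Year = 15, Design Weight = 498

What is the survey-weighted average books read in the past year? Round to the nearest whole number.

Weighted sum = 49×1551 + 39×219 + 54×1000 + 31×1221 + 13×1590 + 15×498
  = 204531
Sum of weights = 1551 + 219 + 1000 + 1221 + 1590 + 498 = 6079
Weighted mean = 204531 / 6079 = 33.645501

34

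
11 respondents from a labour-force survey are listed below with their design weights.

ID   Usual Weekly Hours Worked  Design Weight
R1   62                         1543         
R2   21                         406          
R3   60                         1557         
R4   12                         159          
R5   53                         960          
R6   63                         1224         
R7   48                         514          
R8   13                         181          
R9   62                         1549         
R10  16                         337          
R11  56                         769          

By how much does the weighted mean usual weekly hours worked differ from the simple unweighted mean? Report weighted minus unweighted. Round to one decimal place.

Unweighted sum = 62 + 21 + 60 + 12 + 53 + 63 + 48 + 13 + 62 + 16 + 56 = 466
Unweighted mean = 466 / 11 = 42.363636
Weighted sum = 62×1543 + 21×406 + 60×1557 + 12×159 + 53×960 + 63×1224 + 48×514 + 13×181 + 62×1549 + 16×337 + 56×769
  = 95666 + 8526 + 93420 + 1908 + 50880 + 77112 + 24672 + 2353 + 96038 + 5392 + 43064 = 499031
Sum of weights = 9199
Weighted mean = 499031 / 9199 = 54.248397
Difference (weighted minus unweighted) = 11.88476

11.9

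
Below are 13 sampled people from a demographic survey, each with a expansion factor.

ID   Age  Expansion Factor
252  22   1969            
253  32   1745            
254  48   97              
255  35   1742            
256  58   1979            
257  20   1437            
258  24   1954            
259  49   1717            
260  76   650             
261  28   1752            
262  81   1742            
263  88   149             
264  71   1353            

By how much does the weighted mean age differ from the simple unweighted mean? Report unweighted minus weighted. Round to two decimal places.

5.52

Unweighted sum = 632
Unweighted mean = 632 / 13 = 48.615385
Weighted sum = 788068
Sum of weights = 18286
Weighted mean = 788068 / 18286 = 43.096795
Difference (unweighted minus weighted) = 5.5185893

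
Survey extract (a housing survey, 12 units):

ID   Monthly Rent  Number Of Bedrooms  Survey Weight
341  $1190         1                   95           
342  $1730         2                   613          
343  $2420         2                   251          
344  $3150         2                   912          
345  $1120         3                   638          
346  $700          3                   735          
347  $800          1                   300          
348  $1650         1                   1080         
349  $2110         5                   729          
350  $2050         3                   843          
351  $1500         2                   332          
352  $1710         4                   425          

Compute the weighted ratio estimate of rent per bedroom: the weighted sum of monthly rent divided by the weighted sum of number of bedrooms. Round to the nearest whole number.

701

Σ wᵢ·y = 1190×95 + 1730×613 + 2420×251 + 3150×912 + 1120×638 + 700×735 + 800×300 + 1650×1080 + 2110×729 + 2050×843 + 1500×332 + 1710×425
  = 113050 + 1060490 + 607420 + 2872800 + 714560 + 514500 + 240000 + 1782000 + 1538190 + 1728150 + 498000 + 726750 = 12395910
Σ wᵢ·x = 1×95 + 2×613 + 2×251 + 2×912 + 3×638 + 3×735 + 1×300 + 1×1080 + 5×729 + 3×843 + 2×332 + 4×425
  = 95 + 1226 + 502 + 1824 + 1914 + 2205 + 300 + 1080 + 3645 + 2529 + 664 + 1700 = 17684
Ratio = 12395910 / 17684 = 700.96754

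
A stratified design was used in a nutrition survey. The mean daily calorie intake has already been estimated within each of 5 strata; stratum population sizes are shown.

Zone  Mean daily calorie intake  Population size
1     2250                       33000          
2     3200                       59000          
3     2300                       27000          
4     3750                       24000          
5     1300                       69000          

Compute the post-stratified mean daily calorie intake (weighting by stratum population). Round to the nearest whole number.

2381

Σ Nₕ·x̄ₕ = 2250×33000 + 3200×59000 + 2300×27000 + 3750×24000 + 1300×69000
  = 504850000
Σ Nₕ = 33000 + 59000 + 27000 + 24000 + 69000 = 212000
Overall mean = 504850000 / 212000 = 2381.3679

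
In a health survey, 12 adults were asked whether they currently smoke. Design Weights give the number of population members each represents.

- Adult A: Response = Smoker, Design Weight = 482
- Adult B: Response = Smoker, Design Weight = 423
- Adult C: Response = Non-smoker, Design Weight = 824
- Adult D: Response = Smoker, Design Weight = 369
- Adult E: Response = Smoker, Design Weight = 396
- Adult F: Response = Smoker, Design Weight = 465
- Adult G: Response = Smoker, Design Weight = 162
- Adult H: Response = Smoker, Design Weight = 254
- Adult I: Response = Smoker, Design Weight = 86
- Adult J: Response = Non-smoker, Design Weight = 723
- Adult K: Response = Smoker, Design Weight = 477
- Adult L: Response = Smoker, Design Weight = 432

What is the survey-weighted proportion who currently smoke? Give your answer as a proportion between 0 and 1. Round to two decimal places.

0.70

Sum of weights for 'Smoker' = 482 + 423 + 369 + 396 + 465 + 162 + 254 + 86 + 477 + 432 = 3546
Total weight = 482 + 423 + 824 + 369 + 396 + 465 + 162 + 254 + 86 + 723 + 477 + 432 = 5093
Weighted proportion = 3546 / 5093 = 0.69624975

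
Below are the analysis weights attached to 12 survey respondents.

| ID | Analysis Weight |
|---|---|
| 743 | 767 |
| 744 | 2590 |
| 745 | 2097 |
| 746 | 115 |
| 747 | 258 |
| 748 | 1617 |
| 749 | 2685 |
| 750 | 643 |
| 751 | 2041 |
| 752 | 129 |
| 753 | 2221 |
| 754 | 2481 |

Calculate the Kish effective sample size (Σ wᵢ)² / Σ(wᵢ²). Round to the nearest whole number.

8

Σ wᵢ = 767 + 2590 + 2097 + 115 + 258 + 1617 + 2685 + 643 + 2041 + 129 + 2221 + 2481 = 17644
Σ wᵢ² = 37281474
n_eff = 17644² / 37281474 = 311310736 / 37281474 = 8.3502797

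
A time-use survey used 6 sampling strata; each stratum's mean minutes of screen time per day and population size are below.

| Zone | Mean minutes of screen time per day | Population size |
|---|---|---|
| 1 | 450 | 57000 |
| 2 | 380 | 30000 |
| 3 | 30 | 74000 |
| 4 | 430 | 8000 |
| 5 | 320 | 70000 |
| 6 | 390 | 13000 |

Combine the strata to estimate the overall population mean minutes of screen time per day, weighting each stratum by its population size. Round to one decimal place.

278.5

Σ Nₕ·x̄ₕ = 70180000
Σ Nₕ = 252000
Overall mean = 70180000 / 252000 = 278.49206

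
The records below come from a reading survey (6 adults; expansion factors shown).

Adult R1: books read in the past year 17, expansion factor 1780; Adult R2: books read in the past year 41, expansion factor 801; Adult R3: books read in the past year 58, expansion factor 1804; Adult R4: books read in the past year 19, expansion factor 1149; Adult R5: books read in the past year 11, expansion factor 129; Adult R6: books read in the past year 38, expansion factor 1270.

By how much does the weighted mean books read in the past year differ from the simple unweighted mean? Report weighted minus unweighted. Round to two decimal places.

Unweighted sum = 17 + 41 + 58 + 19 + 11 + 38 = 184
Unweighted mean = 184 / 6 = 30.666667
Weighted sum = 17×1780 + 41×801 + 58×1804 + 19×1149 + 11×129 + 38×1270
  = 30260 + 32841 + 104632 + 21831 + 1419 + 48260 = 239243
Sum of weights = 1780 + 801 + 1804 + 1149 + 129 + 1270 = 6933
Weighted mean = 239243 / 6933 = 34.507861
Difference (weighted minus unweighted) = 3.8411943

3.84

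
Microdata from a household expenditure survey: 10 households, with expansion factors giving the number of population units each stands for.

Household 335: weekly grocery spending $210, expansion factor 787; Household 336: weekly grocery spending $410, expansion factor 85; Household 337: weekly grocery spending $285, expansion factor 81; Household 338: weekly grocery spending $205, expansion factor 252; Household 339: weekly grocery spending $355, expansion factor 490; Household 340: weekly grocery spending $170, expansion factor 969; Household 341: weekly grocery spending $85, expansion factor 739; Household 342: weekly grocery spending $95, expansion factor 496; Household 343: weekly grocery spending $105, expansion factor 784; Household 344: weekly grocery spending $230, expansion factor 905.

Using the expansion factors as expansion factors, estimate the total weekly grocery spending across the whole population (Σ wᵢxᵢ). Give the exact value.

1013950

Weighted total = 1013950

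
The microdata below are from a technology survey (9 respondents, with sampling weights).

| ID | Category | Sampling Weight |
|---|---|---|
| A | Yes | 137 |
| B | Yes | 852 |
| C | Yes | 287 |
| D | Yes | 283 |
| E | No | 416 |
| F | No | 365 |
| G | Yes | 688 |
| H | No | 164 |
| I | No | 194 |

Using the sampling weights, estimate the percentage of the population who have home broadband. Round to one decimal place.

Sum of weights for 'Yes' = 137 + 852 + 287 + 283 + 688 = 2247
Total weight = 137 + 852 + 287 + 283 + 416 + 365 + 688 + 164 + 194 = 3386
Weighted proportion = 2247 / 3386 = 0.66361488 → 66.361488%

66.4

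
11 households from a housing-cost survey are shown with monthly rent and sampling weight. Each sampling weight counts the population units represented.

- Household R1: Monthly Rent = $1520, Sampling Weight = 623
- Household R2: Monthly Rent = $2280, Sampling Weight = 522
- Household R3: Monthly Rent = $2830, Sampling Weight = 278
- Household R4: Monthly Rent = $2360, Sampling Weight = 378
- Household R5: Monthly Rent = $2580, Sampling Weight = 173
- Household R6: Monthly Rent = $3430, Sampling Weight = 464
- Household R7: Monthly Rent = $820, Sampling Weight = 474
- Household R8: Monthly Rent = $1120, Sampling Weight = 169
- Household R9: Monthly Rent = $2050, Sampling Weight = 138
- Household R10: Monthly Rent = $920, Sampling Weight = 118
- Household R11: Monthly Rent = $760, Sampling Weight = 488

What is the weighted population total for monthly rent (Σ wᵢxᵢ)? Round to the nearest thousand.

Weighted total = 1520×623 + 2280×522 + 2830×278 + 2360×378 + 2580×173 + 3430×464 + 820×474 + 1120×169 + 2050×138 + 920×118 + 760×488
  = 7194100

7194000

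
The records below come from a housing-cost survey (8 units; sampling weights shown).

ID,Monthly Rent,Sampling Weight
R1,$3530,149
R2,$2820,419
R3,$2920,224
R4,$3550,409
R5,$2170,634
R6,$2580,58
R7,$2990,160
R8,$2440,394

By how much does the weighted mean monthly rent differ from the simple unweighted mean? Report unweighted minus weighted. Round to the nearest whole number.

Unweighted sum = 3530 + 2820 + 2920 + 3550 + 2170 + 2580 + 2990 + 2440 = 23000
Unweighted mean = 23000 / 8 = 2875
Weighted sum = 6778760
Sum of weights = 149 + 419 + 224 + 409 + 634 + 58 + 160 + 394 = 2447
Weighted mean = 6778760 / 2447 = 2770.2329
Difference (unweighted minus weighted) = 104.76706

105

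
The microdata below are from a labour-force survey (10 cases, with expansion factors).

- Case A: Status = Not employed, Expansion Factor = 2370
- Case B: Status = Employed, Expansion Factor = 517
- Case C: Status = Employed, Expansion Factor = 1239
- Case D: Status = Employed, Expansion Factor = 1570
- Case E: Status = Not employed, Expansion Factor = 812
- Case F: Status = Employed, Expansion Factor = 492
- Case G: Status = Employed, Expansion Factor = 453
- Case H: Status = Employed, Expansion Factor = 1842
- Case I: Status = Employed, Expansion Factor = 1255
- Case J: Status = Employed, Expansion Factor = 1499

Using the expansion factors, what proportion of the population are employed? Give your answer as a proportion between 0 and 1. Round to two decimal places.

Sum of weights for 'Employed' = 517 + 1239 + 1570 + 492 + 453 + 1842 + 1255 + 1499 = 8867
Total weight = 2370 + 517 + 1239 + 1570 + 812 + 492 + 453 + 1842 + 1255 + 1499 = 12049
Weighted proportion = 8867 / 12049 = 0.73591169

0.74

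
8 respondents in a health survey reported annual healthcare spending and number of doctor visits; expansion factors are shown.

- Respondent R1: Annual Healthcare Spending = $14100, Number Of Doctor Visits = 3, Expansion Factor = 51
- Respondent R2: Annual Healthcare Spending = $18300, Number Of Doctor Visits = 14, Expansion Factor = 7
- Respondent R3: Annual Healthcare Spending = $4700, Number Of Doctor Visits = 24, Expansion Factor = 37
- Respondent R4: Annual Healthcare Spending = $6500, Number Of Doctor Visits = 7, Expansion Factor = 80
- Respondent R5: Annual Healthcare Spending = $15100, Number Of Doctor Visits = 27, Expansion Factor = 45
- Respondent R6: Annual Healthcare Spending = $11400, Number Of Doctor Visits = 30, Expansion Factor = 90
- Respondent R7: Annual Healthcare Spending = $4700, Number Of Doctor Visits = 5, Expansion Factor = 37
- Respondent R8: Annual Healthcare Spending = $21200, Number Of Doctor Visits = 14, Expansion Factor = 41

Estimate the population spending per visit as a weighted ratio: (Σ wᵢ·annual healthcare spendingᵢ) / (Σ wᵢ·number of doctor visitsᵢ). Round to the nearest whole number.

673

Σ wᵢ·y = 14100×51 + 18300×7 + 4700×37 + 6500×80 + 15100×45 + 11400×90 + 4700×37 + 21200×41
  = 719100 + 128100 + 173900 + 520000 + 679500 + 1026000 + 173900 + 869200 = 4289700
Σ wᵢ·x = 3×51 + 14×7 + 24×37 + 7×80 + 27×45 + 30×90 + 5×37 + 14×41
  = 6373
Ratio = 4289700 / 6373 = 673.10529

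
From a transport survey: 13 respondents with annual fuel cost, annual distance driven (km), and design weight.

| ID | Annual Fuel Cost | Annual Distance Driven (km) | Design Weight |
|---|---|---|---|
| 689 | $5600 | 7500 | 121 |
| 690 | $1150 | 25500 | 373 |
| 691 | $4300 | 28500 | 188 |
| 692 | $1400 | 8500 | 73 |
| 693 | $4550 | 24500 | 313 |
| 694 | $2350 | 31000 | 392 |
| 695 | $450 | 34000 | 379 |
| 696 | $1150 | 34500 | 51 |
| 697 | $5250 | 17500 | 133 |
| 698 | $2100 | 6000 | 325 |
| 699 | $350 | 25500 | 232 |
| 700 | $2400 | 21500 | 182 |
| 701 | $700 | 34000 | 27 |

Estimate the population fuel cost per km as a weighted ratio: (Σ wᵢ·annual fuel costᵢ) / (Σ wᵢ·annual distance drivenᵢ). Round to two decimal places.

Σ wᵢ·y = 6509350
Σ wᵢ·x = 65888000
Ratio = 6509350 / 65888000 = 0.098794166

0.10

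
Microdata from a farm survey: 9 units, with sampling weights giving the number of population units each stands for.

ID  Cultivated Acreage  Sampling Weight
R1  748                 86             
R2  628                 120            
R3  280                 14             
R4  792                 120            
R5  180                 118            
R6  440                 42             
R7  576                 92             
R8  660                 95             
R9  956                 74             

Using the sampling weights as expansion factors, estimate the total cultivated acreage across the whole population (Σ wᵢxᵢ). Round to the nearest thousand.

465000

Weighted total = 748×86 + 628×120 + 280×14 + 792×120 + 180×118 + 440×42 + 576×92 + 660×95 + 956×74
  = 464804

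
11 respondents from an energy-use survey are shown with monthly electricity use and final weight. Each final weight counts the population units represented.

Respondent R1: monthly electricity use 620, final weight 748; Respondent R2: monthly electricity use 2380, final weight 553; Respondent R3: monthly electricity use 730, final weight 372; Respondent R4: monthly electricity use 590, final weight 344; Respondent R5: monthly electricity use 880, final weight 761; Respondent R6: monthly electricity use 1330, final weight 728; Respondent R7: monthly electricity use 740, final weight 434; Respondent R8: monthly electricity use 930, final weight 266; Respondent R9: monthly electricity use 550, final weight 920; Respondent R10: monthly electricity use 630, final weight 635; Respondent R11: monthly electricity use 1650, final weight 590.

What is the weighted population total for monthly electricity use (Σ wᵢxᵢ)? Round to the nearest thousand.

6340000

Weighted total = 620×748 + 2380×553 + 730×372 + 590×344 + 880×761 + 1330×728 + 740×434 + 930×266 + 550×920 + 630×635 + 1650×590
  = 6340430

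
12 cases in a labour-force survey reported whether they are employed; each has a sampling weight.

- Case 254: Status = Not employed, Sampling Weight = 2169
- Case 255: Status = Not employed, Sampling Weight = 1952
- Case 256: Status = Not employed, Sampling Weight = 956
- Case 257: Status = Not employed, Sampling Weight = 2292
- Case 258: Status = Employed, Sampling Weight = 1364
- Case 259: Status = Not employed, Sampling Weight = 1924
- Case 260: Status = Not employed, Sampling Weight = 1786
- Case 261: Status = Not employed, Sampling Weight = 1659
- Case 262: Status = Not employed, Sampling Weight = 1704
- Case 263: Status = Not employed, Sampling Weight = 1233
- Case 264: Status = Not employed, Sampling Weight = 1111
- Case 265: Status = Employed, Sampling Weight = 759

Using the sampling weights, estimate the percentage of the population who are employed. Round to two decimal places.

11.23

Sum of weights for 'Employed' = 1364 + 759 = 2123
Total weight = 18909
Weighted proportion = 2123 / 18909 = 0.11227458 → 11.227458%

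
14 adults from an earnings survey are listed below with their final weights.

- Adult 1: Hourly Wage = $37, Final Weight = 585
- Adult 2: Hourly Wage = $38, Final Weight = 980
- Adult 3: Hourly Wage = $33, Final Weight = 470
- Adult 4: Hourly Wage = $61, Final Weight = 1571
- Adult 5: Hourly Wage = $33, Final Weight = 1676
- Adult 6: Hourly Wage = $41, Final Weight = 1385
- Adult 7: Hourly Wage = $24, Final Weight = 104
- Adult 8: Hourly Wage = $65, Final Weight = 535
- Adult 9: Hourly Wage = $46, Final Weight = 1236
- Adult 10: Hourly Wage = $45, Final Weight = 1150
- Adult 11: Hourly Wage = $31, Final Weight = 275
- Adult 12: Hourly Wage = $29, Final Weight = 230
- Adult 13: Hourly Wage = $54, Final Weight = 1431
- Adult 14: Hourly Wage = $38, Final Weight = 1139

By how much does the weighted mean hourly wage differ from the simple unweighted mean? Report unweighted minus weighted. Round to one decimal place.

Unweighted sum = 575
Unweighted mean = 575 / 14 = 41.071429
Weighted sum = 563947
Sum of weights = 12767
Weighted mean = 563947 / 12767 = 44.172241
Difference (unweighted minus weighted) = -3.1008124

-3.1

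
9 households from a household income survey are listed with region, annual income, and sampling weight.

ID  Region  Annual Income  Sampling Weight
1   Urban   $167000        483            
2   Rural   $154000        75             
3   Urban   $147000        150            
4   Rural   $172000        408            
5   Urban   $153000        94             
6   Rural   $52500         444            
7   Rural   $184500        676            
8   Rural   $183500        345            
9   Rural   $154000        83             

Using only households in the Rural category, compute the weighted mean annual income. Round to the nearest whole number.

Rural rows: 2, 4, 6, 7, 8, 9
Weighted sum = 154000×75 + 172000×408 + 52500×444 + 184500×676 + 183500×345 + 154000×83
  = 11550000 + 70176000 + 23310000 + 124722000 + 63307500 + 12782000 = 305847500
Sum of weights = 75 + 408 + 444 + 676 + 345 + 83 = 2031
Weighted mean = 305847500 / 2031 = 150589.61

150590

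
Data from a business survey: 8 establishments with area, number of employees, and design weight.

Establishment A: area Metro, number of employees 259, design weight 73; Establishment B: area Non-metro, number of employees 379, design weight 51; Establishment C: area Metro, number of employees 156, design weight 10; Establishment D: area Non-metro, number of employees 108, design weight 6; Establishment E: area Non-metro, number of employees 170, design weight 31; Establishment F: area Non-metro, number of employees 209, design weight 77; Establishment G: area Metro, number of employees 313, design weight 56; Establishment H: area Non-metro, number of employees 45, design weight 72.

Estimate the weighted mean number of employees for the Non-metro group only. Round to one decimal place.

188.1

Non-metro rows: B, D, E, F, H
Weighted sum = 379×51 + 108×6 + 170×31 + 209×77 + 45×72
  = 19329 + 648 + 5270 + 16093 + 3240 = 44580
Sum of weights = 51 + 6 + 31 + 77 + 72 = 237
Weighted mean = 44580 / 237 = 188.10127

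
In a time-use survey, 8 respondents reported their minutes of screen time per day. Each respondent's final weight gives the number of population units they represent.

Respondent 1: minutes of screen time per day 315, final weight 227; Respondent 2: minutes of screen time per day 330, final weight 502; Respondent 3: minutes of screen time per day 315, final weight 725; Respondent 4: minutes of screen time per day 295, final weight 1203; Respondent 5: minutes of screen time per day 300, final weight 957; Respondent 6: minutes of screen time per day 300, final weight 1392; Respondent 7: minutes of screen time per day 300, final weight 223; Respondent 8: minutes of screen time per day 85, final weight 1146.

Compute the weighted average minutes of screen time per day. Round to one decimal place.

265.0

Weighted sum = 315×227 + 330×502 + 315×725 + 295×1203 + 300×957 + 300×1392 + 300×223 + 85×1146
  = 71505 + 165660 + 228375 + 354885 + 287100 + 417600 + 66900 + 97410 = 1689435
Sum of weights = 227 + 502 + 725 + 1203 + 957 + 1392 + 223 + 1146 = 6375
Weighted mean = 1689435 / 6375 = 265.00941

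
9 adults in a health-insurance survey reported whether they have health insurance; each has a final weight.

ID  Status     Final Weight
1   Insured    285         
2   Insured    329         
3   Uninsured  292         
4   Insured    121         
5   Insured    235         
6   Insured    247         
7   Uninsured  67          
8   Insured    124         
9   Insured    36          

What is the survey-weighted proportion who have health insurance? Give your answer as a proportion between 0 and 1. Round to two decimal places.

Sum of weights for 'Insured' = 285 + 329 + 121 + 235 + 247 + 124 + 36 = 1377
Total weight = 285 + 329 + 292 + 121 + 235 + 247 + 67 + 124 + 36 = 1736
Weighted proportion = 1377 / 1736 = 0.79320276

0.79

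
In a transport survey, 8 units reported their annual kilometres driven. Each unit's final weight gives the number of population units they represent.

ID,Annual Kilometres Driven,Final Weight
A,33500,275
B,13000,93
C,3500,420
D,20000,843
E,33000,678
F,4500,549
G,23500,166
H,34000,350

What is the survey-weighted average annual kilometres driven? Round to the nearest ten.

Weighted sum = 33500×275 + 13000×93 + 3500×420 + 20000×843 + 33000×678 + 4500×549 + 23500×166 + 34000×350
  = 69397000
Sum of weights = 3374
Weighted mean = 69397000 / 3374 = 20568.168

20570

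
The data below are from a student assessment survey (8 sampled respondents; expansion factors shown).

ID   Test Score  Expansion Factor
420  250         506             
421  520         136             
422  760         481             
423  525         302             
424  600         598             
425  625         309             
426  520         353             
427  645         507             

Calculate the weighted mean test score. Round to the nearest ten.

Weighted sum = 250×506 + 520×136 + 760×481 + 525×302 + 600×598 + 625×309 + 520×353 + 645×507
  = 1783830
Sum of weights = 506 + 136 + 481 + 302 + 598 + 309 + 353 + 507 = 3192
Weighted mean = 1783830 / 3192 = 558.84398

560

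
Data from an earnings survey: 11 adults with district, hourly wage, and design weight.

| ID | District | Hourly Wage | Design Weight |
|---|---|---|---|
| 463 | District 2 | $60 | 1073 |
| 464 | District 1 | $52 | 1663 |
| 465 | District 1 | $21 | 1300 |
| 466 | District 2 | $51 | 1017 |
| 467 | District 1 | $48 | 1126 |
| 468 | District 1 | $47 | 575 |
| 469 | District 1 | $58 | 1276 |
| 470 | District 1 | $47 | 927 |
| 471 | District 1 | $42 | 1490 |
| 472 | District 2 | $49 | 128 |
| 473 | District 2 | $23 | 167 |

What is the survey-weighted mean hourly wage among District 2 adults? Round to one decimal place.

District 2 rows: 463, 466, 472, 473
Weighted sum = 126360
Sum of weights = 2385
Weighted mean = 126360 / 2385 = 52.981132

53.0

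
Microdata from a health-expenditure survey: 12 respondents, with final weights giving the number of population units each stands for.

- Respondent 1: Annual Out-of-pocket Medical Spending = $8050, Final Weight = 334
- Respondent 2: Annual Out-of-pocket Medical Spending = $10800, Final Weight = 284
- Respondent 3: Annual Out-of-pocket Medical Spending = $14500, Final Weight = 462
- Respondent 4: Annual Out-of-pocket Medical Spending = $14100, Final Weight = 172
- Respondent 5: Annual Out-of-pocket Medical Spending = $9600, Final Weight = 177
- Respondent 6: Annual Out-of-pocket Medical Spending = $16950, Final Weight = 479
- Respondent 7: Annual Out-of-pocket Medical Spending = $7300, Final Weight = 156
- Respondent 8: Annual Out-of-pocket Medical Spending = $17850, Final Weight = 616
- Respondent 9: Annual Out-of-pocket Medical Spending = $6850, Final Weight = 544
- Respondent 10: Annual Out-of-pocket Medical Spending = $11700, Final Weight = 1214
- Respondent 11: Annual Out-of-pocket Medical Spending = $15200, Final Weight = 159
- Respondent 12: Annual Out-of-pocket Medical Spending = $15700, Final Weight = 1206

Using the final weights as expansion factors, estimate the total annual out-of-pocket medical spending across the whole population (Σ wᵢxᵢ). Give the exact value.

76113950

Weighted total = 8050×334 + 10800×284 + 14500×462 + 14100×172 + 9600×177 + 16950×479 + 7300×156 + 17850×616 + 6850×544 + 11700×1214 + 15200×159 + 15700×1206
  = 2688700 + 3067200 + 6699000 + 2425200 + 1699200 + 8119050 + 1138800 + 10995600 + 3726400 + 14203800 + 2416800 + 18934200 = 76113950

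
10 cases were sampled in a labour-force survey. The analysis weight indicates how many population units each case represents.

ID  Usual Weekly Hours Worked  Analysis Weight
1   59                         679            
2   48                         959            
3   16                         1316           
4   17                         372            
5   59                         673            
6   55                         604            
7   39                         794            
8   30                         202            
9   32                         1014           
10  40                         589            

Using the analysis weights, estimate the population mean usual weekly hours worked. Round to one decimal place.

Weighted sum = 59×679 + 48×959 + 16×1316 + 17×372 + 59×673 + 55×604 + 39×794 + 30×202 + 32×1014 + 40×589
  = 279434
Sum of weights = 679 + 959 + 1316 + 372 + 673 + 604 + 794 + 202 + 1014 + 589 = 7202
Weighted mean = 279434 / 7202 = 38.7995

38.8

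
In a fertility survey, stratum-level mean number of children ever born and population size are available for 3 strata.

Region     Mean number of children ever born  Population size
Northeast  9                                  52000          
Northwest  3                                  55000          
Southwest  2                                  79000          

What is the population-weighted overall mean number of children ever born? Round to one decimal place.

4.3

Σ Nₕ·x̄ₕ = 9×52000 + 3×55000 + 2×79000
  = 468000 + 165000 + 158000 = 791000
Σ Nₕ = 52000 + 55000 + 79000 = 186000
Overall mean = 791000 / 186000 = 4.2526882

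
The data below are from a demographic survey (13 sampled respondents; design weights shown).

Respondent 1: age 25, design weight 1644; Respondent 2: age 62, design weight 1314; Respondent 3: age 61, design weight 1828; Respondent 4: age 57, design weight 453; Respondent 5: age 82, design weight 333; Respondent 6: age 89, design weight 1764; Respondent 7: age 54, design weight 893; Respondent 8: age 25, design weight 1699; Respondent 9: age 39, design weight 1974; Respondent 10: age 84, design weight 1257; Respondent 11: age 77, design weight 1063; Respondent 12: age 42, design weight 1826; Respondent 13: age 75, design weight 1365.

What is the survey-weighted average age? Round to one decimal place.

56.2

Weighted sum = 978388
Sum of weights = 17413
Weighted mean = 978388 / 17413 = 56.187216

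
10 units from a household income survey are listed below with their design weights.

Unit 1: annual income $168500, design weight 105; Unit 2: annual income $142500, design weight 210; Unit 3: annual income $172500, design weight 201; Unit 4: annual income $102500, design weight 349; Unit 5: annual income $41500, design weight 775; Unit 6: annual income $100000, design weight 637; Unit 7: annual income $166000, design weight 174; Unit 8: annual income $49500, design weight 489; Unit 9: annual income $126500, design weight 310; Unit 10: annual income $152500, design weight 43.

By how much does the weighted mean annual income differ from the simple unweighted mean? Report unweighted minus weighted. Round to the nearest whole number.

27215

Unweighted sum = 1222000
Unweighted mean = 1222000 / 10 = 122200
Weighted sum = 168500×105 + 142500×210 + 172500×201 + 102500×349 + 41500×775 + 100000×637 + 166000×174 + 49500×489 + 126500×310 + 152500×43
  = 17692500 + 29925000 + 34672500 + 35772500 + 32162500 + 63700000 + 28884000 + 24205500 + 39215000 + 6557500 = 312787000
Sum of weights = 3293
Weighted mean = 312787000 / 3293 = 94985.424
Difference (unweighted minus weighted) = 27214.576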